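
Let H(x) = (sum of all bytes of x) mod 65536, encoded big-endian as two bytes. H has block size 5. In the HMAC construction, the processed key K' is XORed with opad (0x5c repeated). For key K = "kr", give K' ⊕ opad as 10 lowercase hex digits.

Key "kr" = 6b 72 is 2 bytes ≤ B = 5; zero-pad to 5 bytes: K' = 6b 72 00 00 00.
XOR each byte with 0x5c: 6b⊕5c=37, 72⊕5c=2e, 00⊕5c=5c, 00⊕5c=5c, 00⊕5c=5c.

372e5c5c5c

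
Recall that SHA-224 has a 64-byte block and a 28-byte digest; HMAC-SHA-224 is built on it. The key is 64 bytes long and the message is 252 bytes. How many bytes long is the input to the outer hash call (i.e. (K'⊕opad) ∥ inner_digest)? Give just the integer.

Key is 64 ≤ 64 bytes, zero-padded: |K'| = 64.
Outer input = (K'⊕opad) ∥ H(inner) → 64 + 28 = 92 bytes.

92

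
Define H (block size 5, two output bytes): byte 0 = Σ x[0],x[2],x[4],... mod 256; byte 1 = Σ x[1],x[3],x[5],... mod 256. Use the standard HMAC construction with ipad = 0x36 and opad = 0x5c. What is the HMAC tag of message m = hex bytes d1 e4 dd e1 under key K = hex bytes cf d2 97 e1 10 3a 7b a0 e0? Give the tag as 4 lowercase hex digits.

Key hex bytes cf d2 97 e1 10 3a 7b a0 e0 is 9 bytes > B = 5, so hash it first: H(key) = d1 8d, then zero-pad to 5 bytes: K' = d1 8d 00 00 00.
K' ⊕ ipad = e7 bb 36 36 36.  K' ⊕ opad = 8d d1 5c 5c 5c.
Inner input = (K'⊕ipad) ∥ m = e7 bb 36 36 36 ∥ d1 e4 dd e1.
Inner hash: even-index sum = 792 mod 256 = 24; odd-index sum = 671 mod 256 = 159 → 18 9f.
Outer input = (K'⊕opad) ∥ inner = 8d d1 5c 5c 5c ∥ 18 9f.
Outer hash (tag): even-index sum = 484 mod 256 = 228; odd-index sum = 325 mod 256 = 69 → e4 45.

e445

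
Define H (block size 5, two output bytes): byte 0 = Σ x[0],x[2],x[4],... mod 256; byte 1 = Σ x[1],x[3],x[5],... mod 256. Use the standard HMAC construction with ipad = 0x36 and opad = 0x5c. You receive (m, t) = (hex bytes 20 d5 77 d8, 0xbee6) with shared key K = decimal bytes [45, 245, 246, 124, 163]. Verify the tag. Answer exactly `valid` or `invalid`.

Key decimal bytes [45, 245, 246, 124, 163] = 2d f5 f6 7c a3 is exactly B = 5 bytes: K' = 2d f5 f6 7c a3.
K' ⊕ ipad = 1b c3 c0 4a 95; K' ⊕ opad = 71 a9 aa 20 ff.
Inner hash: even-index sum = 797 mod 256 = 29; odd-index sum = 420 mod 256 = 164 → 1d a4.
Outer hash (recomputed tag): even-index sum = 702 mod 256 = 190; odd-index sum = 230 mod 256 = 230 → be e6.
Recomputed tag = bee6; claimed = bee6 → match.

valid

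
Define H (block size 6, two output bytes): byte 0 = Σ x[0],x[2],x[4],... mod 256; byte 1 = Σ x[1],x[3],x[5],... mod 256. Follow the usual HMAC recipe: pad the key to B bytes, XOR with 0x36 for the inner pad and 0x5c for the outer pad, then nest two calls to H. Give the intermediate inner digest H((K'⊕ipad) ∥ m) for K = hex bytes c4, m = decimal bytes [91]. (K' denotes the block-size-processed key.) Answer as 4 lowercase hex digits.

b9a2

Key hex bytes c4 is 1 byte ≤ B = 6; zero-pad to 6 bytes: K' = c4 00 00 00 00 00.
K' ⊕ ipad = f2 36 36 36 36 36.
Inner input = f2 36 36 36 36 36 ∥ 5b.
Inner hash: even-index sum = 441 mod 256 = 185; odd-index sum = 162 mod 256 = 162 → b9 a2.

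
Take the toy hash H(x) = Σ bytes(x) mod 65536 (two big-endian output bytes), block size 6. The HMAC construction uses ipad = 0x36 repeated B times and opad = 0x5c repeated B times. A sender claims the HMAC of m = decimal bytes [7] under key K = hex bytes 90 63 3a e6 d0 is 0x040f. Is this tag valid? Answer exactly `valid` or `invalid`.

valid

Key hex bytes 90 63 3a e6 d0 is 5 bytes ≤ B = 6; zero-pad to 6 bytes: K' = 90 63 3a e6 d0 00.
K' ⊕ ipad = a6 55 0c d0 e6 36; K' ⊕ opad = cc 3f 66 ba 8c 5c.
Inner hash: sum = 166+85+12+208+230+54+7 = 762 → 02 fa.
Outer hash (recomputed tag): sum = 204+63+102+186+140+92+2+250 = 1039 → 04 0f.
Recomputed tag = 040f; claimed = 040f → match.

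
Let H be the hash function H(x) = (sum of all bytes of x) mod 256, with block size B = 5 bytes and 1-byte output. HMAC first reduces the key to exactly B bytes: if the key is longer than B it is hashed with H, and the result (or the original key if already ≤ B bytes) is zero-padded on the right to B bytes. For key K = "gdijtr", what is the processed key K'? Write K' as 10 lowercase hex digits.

|K| = 6 > B = 5, so first hash the key.
H(K): sum = 103+100+105+106+116+114 = 644; mod 256 = 132 → 84.
Zero-pad H(K) = 84 to 5 bytes: K' = 84 00 00 00 00.

8400000000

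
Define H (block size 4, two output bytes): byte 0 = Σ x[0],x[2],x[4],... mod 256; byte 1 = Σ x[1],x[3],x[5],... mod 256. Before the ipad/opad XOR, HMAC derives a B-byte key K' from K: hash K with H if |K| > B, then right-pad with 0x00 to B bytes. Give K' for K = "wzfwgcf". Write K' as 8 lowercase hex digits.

|K| = 7 > B = 4, so first hash the key.
H(K): even-index sum = 426 mod 256 = 170; odd-index sum = 340 mod 256 = 84 → aa 54.
Zero-pad H(K) = aa 54 to 4 bytes: K' = aa 54 00 00.

aa540000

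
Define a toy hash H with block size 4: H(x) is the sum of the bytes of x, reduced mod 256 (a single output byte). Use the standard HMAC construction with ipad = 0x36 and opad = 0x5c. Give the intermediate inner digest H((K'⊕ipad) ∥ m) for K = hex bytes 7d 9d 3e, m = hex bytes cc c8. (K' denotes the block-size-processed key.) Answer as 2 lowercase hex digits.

c8

Key hex bytes 7d 9d 3e is 3 bytes ≤ B = 4; zero-pad to 4 bytes: K' = 7d 9d 3e 00.
K' ⊕ ipad = 4b ab 08 36.
Inner input = 4b ab 08 36 ∥ cc c8.
Inner hash: sum = 75+171+8+54+204+200 = 712; mod 256 = 200 → c8.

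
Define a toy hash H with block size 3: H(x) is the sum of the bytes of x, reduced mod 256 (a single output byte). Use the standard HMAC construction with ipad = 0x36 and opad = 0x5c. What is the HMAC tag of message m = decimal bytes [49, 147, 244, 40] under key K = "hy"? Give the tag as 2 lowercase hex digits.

Key "hy" = 68 79 is 2 bytes ≤ B = 3; zero-pad to 3 bytes: K' = 68 79 00.
K' ⊕ ipad = 5e 4f 36.  K' ⊕ opad = 34 25 5c.
Inner input = (K'⊕ipad) ∥ m = 5e 4f 36 ∥ 31 93 f4 28.
Inner hash: sum = 94+79+54+49+147+244+40 = 707; mod 256 = 195 → c3.
Outer input = (K'⊕opad) ∥ inner = 34 25 5c ∥ c3.
Outer hash (tag): sum = 52+37+92+195 = 376; mod 256 = 120 → 78.

78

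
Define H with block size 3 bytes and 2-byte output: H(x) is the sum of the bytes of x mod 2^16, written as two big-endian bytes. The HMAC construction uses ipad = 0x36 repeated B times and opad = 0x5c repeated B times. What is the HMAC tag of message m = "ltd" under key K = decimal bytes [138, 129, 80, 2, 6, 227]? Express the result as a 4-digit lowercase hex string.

Key decimal bytes [138, 129, 80, 2, 6, 227] = 8a 81 50 02 06 e3 is 6 bytes > B = 3, so hash it first: H(key) = 02 46, then zero-pad to 3 bytes: K' = 02 46 00.
K' ⊕ ipad = 34 70 36.  K' ⊕ opad = 5e 1a 5c.
Inner input = (K'⊕ipad) ∥ m = 34 70 36 ∥ 6c 74 64.
Inner hash: sum = 52+112+54+108+116+100 = 542 → 02 1e.
Outer input = (K'⊕opad) ∥ inner = 5e 1a 5c ∥ 02 1e.
Outer hash (tag): sum = 94+26+92+2+30 = 244 → 00 f4.

00f4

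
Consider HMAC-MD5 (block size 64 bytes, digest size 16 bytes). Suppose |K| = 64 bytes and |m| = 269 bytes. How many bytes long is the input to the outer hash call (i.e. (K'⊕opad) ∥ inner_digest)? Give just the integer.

80

Key is 64 ≤ 64 bytes, zero-padded: |K'| = 64.
Outer input = (K'⊕opad) ∥ H(inner) → 64 + 16 = 80 bytes.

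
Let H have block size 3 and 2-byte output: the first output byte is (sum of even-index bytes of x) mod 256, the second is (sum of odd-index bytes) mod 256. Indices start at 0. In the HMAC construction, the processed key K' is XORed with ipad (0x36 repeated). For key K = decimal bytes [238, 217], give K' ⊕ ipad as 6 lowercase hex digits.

d8ef36

Key decimal bytes [238, 217] = ee d9 is 2 bytes ≤ B = 3; zero-pad to 3 bytes: K' = ee d9 00.
XOR each byte with 0x36: ee⊕36=d8, d9⊕36=ef, 00⊕36=36.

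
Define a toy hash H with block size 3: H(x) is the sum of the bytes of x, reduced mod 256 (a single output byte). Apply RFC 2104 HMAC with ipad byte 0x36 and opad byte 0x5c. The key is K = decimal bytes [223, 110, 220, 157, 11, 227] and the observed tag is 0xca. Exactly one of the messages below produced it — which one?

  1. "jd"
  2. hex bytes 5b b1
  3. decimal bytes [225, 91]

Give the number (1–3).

3

Key decimal bytes [223, 110, 220, 157, 11, 227] = df 6e dc 9d 0b e3 is 6 bytes > B = 3, so hash it first: H(key) = b4, then zero-pad to 3 bytes: K' = b4 00 00.
K' ⊕ ipad = 82 36 36; K' ⊕ opad = e8 5c 5c.
m1: inner = H(82 36 36 6a 64) = bc; tag = H(e8 5c 5c bc) = 5c
m2: inner = H(82 36 36 5b b1) = fa; tag = H(e8 5c 5c fa) = 9a
m3: inner = H(82 36 36 e1 5b) = 2a; tag = H(e8 5c 5c 2a) = ca ← matches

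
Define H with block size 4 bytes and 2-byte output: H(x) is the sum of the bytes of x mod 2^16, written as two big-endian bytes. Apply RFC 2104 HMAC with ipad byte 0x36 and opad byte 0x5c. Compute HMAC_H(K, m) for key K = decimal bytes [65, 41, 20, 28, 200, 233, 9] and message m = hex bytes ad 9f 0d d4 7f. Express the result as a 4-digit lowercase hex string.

Key decimal bytes [65, 41, 20, 28, 200, 233, 9] = 41 29 14 1c c8 e9 09 is 7 bytes > B = 4, so hash it first: H(key) = 02 54, then zero-pad to 4 bytes: K' = 02 54 00 00.
K' ⊕ ipad = 34 62 36 36.  K' ⊕ opad = 5e 08 5c 5c.
Inner input = (K'⊕ipad) ∥ m = 34 62 36 36 ∥ ad 9f 0d d4 7f.
Inner hash: sum = 52+98+54+54+173+159+13+212+127 = 942 → 03 ae.
Outer input = (K'⊕opad) ∥ inner = 5e 08 5c 5c ∥ 03 ae.
Outer hash (tag): sum = 94+8+92+92+3+174 = 463 → 01 cf.

01cf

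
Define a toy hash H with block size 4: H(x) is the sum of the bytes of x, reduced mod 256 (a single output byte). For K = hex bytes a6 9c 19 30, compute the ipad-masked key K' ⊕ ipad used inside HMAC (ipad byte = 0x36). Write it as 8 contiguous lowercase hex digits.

Key hex bytes a6 9c 19 30 is exactly B = 4 bytes: K' = a6 9c 19 30.
XOR each byte with 0x36: a6⊕36=90, 9c⊕36=aa, 19⊕36=2f, 30⊕36=06.

90aa2f06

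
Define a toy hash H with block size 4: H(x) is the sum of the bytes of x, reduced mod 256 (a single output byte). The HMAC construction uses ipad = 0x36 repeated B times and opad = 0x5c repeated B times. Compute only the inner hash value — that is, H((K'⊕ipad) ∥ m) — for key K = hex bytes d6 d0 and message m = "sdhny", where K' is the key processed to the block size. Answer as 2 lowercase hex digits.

58

Key hex bytes d6 d0 is 2 bytes ≤ B = 4; zero-pad to 4 bytes: K' = d6 d0 00 00.
K' ⊕ ipad = e0 e6 36 36.
Inner input = e0 e6 36 36 ∥ 73 64 68 6e 79.
Inner hash: sum = 224+230+54+54+115+100+104+110+121 = 1112; mod 256 = 88 → 58.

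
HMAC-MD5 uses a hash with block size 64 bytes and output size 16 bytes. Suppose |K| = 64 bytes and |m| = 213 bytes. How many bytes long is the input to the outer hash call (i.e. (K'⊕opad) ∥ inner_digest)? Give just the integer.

Key is 64 ≤ 64 bytes, zero-padded: |K'| = 64.
Outer input = (K'⊕opad) ∥ H(inner) → 64 + 16 = 80 bytes.

80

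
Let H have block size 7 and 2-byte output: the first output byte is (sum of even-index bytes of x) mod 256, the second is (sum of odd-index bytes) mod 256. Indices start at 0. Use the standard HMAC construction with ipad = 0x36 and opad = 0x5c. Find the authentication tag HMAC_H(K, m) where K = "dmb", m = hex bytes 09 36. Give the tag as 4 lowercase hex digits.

fe31

Key "dmb" = 64 6d 62 is 3 bytes ≤ B = 7; zero-pad to 7 bytes: K' = 64 6d 62 00 00 00 00.
K' ⊕ ipad = 52 5b 54 36 36 36 36.  K' ⊕ opad = 38 31 3e 5c 5c 5c 5c.
Inner input = (K'⊕ipad) ∥ m = 52 5b 54 36 36 36 36 ∥ 09 36.
Inner hash: even-index sum = 328 mod 256 = 72; odd-index sum = 208 mod 256 = 208 → 48 d0.
Outer input = (K'⊕opad) ∥ inner = 38 31 3e 5c 5c 5c 5c ∥ 48 d0.
Outer hash (tag): even-index sum = 510 mod 256 = 254; odd-index sum = 305 mod 256 = 49 → fe 31.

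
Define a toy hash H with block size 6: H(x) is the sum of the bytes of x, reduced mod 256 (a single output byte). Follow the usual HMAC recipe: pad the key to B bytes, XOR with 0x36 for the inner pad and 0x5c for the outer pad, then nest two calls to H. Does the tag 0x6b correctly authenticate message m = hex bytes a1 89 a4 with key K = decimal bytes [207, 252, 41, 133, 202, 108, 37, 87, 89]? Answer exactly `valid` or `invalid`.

invalid

Key decimal bytes [207, 252, 41, 133, 202, 108, 37, 87, 89] = cf fc 29 85 ca 6c 25 57 59 is 9 bytes > B = 6, so hash it first: H(key) = 84, then zero-pad to 6 bytes: K' = 84 00 00 00 00 00.
K' ⊕ ipad = b2 36 36 36 36 36; K' ⊕ opad = d8 5c 5c 5c 5c 5c.
Inner hash: sum = 178+54+54+54+54+54+161+137+164 = 910; mod 256 = 142 → 8e.
Outer hash (recomputed tag): sum = 216+92+92+92+92+92+142 = 818; mod 256 = 50 → 32.
Recomputed tag = 32; claimed = 6b → mismatch.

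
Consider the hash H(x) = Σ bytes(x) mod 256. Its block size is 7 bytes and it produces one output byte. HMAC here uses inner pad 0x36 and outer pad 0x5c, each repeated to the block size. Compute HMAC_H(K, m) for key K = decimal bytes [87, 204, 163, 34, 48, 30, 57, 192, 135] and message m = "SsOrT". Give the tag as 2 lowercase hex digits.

Key decimal bytes [87, 204, 163, 34, 48, 30, 57, 192, 135] = 57 cc a3 22 30 1e 39 c0 87 is 9 bytes > B = 7, so hash it first: H(key) = b6, then zero-pad to 7 bytes: K' = b6 00 00 00 00 00 00.
K' ⊕ ipad = 80 36 36 36 36 36 36.  K' ⊕ opad = ea 5c 5c 5c 5c 5c 5c.
Inner input = (K'⊕ipad) ∥ m = 80 36 36 36 36 36 36 ∥ 53 73 4f 72 54.
Inner hash: sum = 128+54+54+54+54+54+54+83+115+79+114+84 = 927; mod 256 = 159 → 9f.
Outer input = (K'⊕opad) ∥ inner = ea 5c 5c 5c 5c 5c 5c ∥ 9f.
Outer hash (tag): sum = 234+92+92+92+92+92+92+159 = 945; mod 256 = 177 → b1.

b1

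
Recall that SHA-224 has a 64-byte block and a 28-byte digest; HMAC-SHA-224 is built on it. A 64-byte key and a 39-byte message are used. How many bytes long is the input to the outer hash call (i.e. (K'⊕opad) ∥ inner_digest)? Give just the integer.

Key is 64 ≤ 64 bytes, zero-padded: |K'| = 64.
Outer input = (K'⊕opad) ∥ H(inner) → 64 + 28 = 92 bytes.

92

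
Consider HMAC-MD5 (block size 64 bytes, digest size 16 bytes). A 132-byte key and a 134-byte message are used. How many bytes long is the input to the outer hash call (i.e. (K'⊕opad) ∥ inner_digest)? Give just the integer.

Key is 132 > 64 bytes, so it is hashed to 16 bytes then zero-padded to 64: |K'| = 64.
Outer input = (K'⊕opad) ∥ H(inner) → 64 + 16 = 80 bytes.

80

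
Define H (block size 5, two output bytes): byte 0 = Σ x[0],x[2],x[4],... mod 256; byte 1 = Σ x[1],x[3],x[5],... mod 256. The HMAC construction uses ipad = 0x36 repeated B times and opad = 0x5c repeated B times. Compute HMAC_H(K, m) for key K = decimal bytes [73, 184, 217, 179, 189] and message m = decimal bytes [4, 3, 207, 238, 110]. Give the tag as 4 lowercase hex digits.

cfbd

Key decimal bytes [73, 184, 217, 179, 189] = 49 b8 d9 b3 bd is exactly B = 5 bytes: K' = 49 b8 d9 b3 bd.
K' ⊕ ipad = 7f 8e ef 85 8b.  K' ⊕ opad = 15 e4 85 ef e1.
Inner input = (K'⊕ipad) ∥ m = 7f 8e ef 85 8b ∥ 04 03 cf ee 6e.
Inner hash: even-index sum = 746 mod 256 = 234; odd-index sum = 596 mod 256 = 84 → ea 54.
Outer input = (K'⊕opad) ∥ inner = 15 e4 85 ef e1 ∥ ea 54.
Outer hash (tag): even-index sum = 463 mod 256 = 207; odd-index sum = 701 mod 256 = 189 → cf bd.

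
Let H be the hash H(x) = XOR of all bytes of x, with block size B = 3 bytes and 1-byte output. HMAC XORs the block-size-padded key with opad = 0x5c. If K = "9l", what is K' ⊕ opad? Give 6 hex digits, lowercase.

Key "9l" = 39 6c is 2 bytes ≤ B = 3; zero-pad to 3 bytes: K' = 39 6c 00.
XOR each byte with 0x5c: 39⊕5c=65, 6c⊕5c=30, 00⊕5c=5c.

65305c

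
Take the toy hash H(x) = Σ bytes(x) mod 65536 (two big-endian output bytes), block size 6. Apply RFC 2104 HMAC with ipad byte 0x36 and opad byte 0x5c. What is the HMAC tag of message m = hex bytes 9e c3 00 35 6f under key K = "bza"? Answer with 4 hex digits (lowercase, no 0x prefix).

Key "bza" = 62 7a 61 is 3 bytes ≤ B = 6; zero-pad to 6 bytes: K' = 62 7a 61 00 00 00.
K' ⊕ ipad = 54 4c 57 36 36 36.  K' ⊕ opad = 3e 26 3d 5c 5c 5c.
Inner input = (K'⊕ipad) ∥ m = 54 4c 57 36 36 36 ∥ 9e c3 00 35 6f.
Inner hash: sum = 84+76+87+54+54+54+158+195+0+53+111 = 926 → 03 9e.
Outer input = (K'⊕opad) ∥ inner = 3e 26 3d 5c 5c 5c ∥ 03 9e.
Outer hash (tag): sum = 62+38+61+92+92+92+3+158 = 598 → 02 56.

0256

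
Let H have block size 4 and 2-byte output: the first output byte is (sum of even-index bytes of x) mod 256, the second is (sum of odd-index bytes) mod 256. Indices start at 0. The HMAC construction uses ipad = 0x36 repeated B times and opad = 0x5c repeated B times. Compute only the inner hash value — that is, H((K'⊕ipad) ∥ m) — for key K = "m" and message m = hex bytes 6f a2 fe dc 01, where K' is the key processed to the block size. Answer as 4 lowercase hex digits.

Key "m" = 6d is 1 byte ≤ B = 4; zero-pad to 4 bytes: K' = 6d 00 00 00.
K' ⊕ ipad = 5b 36 36 36.
Inner input = 5b 36 36 36 ∥ 6f a2 fe dc 01.
Inner hash: even-index sum = 511 mod 256 = 255; odd-index sum = 490 mod 256 = 234 → ff ea.

ffea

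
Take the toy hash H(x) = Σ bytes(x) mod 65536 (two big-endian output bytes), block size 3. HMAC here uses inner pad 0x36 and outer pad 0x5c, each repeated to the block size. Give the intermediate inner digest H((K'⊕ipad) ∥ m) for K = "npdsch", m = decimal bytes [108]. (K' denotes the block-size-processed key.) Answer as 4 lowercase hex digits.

Key "npdsch" = 6e 70 64 73 63 68 is 6 bytes > B = 3, so hash it first: H(key) = 02 80, then zero-pad to 3 bytes: K' = 02 80 00.
K' ⊕ ipad = 34 b6 36.
Inner input = 34 b6 36 ∥ 6c.
Inner hash: sum = 52+182+54+108 = 396 → 01 8c.

018c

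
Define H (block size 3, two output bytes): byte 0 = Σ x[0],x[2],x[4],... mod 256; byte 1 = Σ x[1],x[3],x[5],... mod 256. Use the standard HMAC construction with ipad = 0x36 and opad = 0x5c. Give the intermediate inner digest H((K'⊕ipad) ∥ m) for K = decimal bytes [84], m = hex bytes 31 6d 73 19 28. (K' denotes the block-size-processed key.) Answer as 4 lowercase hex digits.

1e02

Key decimal bytes [84] = 54 is 1 byte ≤ B = 3; zero-pad to 3 bytes: K' = 54 00 00.
K' ⊕ ipad = 62 36 36.
Inner input = 62 36 36 ∥ 31 6d 73 19 28.
Inner hash: even-index sum = 286 mod 256 = 30; odd-index sum = 258 mod 256 = 2 → 1e 02.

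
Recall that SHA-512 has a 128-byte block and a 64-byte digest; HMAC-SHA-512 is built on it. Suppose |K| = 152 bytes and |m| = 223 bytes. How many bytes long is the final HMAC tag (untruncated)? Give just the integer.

The tag is one SHA-512 digest: 64 bytes.

64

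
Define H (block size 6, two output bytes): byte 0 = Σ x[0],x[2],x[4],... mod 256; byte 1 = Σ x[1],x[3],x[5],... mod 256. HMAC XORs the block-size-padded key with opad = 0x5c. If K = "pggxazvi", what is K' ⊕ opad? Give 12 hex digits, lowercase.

Key "pggxazvi" = 70 67 67 78 61 7a 76 69 is 8 bytes > B = 6, so hash it first: H(key) = ae c2, then zero-pad to 6 bytes: K' = ae c2 00 00 00 00.
XOR each byte with 0x5c: ae⊕5c=f2, c2⊕5c=9e, 00⊕5c=5c, 00⊕5c=5c, 00⊕5c=5c, 00⊕5c=5c.

f29e5c5c5c5c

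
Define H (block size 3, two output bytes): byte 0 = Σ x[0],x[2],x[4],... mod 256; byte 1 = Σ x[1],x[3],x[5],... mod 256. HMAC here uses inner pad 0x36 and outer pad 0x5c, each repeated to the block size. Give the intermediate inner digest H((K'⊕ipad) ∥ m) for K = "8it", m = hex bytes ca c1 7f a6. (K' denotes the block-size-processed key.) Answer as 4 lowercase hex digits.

b7a8

Key "8it" = 38 69 74 is exactly B = 3 bytes: K' = 38 69 74.
K' ⊕ ipad = 0e 5f 42.
Inner input = 0e 5f 42 ∥ ca c1 7f a6.
Inner hash: even-index sum = 439 mod 256 = 183; odd-index sum = 424 mod 256 = 168 → b7 a8.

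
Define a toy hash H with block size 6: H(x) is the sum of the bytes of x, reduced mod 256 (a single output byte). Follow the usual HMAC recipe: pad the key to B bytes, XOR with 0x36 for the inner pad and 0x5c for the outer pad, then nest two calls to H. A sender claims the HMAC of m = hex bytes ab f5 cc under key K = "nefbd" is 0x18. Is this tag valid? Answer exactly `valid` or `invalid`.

Key "nefbd" = 6e 65 66 62 64 is 5 bytes ≤ B = 6; zero-pad to 6 bytes: K' = 6e 65 66 62 64 00.
K' ⊕ ipad = 58 53 50 54 52 36; K' ⊕ opad = 32 39 3a 3e 38 5c.
Inner hash: sum = 88+83+80+84+82+54+171+245+204 = 1091; mod 256 = 67 → 43.
Outer hash (recomputed tag): sum = 50+57+58+62+56+92+67 = 442; mod 256 = 186 → ba.
Recomputed tag = ba; claimed = 18 → mismatch.

invalid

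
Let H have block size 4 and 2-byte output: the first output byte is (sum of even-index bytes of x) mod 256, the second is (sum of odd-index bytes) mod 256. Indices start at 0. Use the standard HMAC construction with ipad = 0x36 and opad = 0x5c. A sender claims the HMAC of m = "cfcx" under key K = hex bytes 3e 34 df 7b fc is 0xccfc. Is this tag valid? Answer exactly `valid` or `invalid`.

valid

Key hex bytes 3e 34 df 7b fc is 5 bytes > B = 4, so hash it first: H(key) = 19 af, then zero-pad to 4 bytes: K' = 19 af 00 00.
K' ⊕ ipad = 2f 99 36 36; K' ⊕ opad = 45 f3 5c 5c.
Inner hash: even-index sum = 299 mod 256 = 43; odd-index sum = 429 mod 256 = 173 → 2b ad.
Outer hash (recomputed tag): even-index sum = 204 mod 256 = 204; odd-index sum = 508 mod 256 = 252 → cc fc.
Recomputed tag = ccfc; claimed = ccfc → match.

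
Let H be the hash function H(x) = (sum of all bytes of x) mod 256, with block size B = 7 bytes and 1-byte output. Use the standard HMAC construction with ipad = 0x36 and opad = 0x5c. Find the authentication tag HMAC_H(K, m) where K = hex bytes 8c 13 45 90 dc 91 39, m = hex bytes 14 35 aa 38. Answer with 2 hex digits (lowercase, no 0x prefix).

79

Key hex bytes 8c 13 45 90 dc 91 39 is exactly B = 7 bytes: K' = 8c 13 45 90 dc 91 39.
K' ⊕ ipad = ba 25 73 a6 ea a7 0f.  K' ⊕ opad = d0 4f 19 cc 80 cd 65.
Inner input = (K'⊕ipad) ∥ m = ba 25 73 a6 ea a7 0f ∥ 14 35 aa 38.
Inner hash: sum = 186+37+115+166+234+167+15+20+53+170+56 = 1219; mod 256 = 195 → c3.
Outer input = (K'⊕opad) ∥ inner = d0 4f 19 cc 80 cd 65 ∥ c3.
Outer hash (tag): sum = 208+79+25+204+128+205+101+195 = 1145; mod 256 = 121 → 79.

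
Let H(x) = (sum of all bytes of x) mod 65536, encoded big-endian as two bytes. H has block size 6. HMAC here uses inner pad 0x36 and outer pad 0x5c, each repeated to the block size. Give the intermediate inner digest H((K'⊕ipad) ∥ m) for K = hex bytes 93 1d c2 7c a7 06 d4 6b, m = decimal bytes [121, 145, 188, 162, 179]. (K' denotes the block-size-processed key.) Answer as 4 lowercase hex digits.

0514

Key hex bytes 93 1d c2 7c a7 06 d4 6b is 8 bytes > B = 6, so hash it first: H(key) = 03 da, then zero-pad to 6 bytes: K' = 03 da 00 00 00 00.
K' ⊕ ipad = 35 ec 36 36 36 36.
Inner input = 35 ec 36 36 36 36 ∥ 79 91 bc a2 b3.
Inner hash: sum = 53+236+54+54+54+54+121+145+188+162+179 = 1300 → 05 14.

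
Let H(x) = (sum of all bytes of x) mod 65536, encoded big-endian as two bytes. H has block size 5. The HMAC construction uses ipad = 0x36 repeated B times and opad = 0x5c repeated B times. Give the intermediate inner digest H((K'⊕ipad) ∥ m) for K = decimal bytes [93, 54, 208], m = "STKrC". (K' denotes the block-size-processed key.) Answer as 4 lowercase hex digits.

Key decimal bytes [93, 54, 208] = 5d 36 d0 is 3 bytes ≤ B = 5; zero-pad to 5 bytes: K' = 5d 36 d0 00 00.
K' ⊕ ipad = 6b 00 e6 36 36.
Inner input = 6b 00 e6 36 36 ∥ 53 54 4b 72 43.
Inner hash: sum = 107+0+230+54+54+83+84+75+114+67 = 868 → 03 64.

0364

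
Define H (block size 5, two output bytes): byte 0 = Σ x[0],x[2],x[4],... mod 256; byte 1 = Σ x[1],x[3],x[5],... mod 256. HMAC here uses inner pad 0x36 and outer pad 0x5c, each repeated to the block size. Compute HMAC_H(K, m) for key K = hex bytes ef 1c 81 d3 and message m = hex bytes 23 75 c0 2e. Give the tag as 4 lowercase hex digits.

de38

Key hex bytes ef 1c 81 d3 is 4 bytes ≤ B = 5; zero-pad to 5 bytes: K' = ef 1c 81 d3 00.
K' ⊕ ipad = d9 2a b7 e5 36.  K' ⊕ opad = b3 40 dd 8f 5c.
Inner input = (K'⊕ipad) ∥ m = d9 2a b7 e5 36 ∥ 23 75 c0 2e.
Inner hash: even-index sum = 617 mod 256 = 105; odd-index sum = 498 mod 256 = 242 → 69 f2.
Outer input = (K'⊕opad) ∥ inner = b3 40 dd 8f 5c ∥ 69 f2.
Outer hash (tag): even-index sum = 734 mod 256 = 222; odd-index sum = 312 mod 256 = 56 → de 38.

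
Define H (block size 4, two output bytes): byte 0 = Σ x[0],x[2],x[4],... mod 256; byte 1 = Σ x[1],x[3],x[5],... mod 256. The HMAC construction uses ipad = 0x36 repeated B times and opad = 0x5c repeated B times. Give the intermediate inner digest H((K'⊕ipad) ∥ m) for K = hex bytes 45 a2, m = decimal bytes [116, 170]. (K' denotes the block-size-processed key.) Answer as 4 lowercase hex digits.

1d74

Key hex bytes 45 a2 is 2 bytes ≤ B = 4; zero-pad to 4 bytes: K' = 45 a2 00 00.
K' ⊕ ipad = 73 94 36 36.
Inner input = 73 94 36 36 ∥ 74 aa.
Inner hash: even-index sum = 285 mod 256 = 29; odd-index sum = 372 mod 256 = 116 → 1d 74.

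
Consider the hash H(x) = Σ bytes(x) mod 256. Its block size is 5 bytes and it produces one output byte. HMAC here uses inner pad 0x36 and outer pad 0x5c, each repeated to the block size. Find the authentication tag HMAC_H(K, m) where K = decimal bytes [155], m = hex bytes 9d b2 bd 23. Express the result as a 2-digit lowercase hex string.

eb

Key decimal bytes [155] = 9b is 1 byte ≤ B = 5; zero-pad to 5 bytes: K' = 9b 00 00 00 00.
K' ⊕ ipad = ad 36 36 36 36.  K' ⊕ opad = c7 5c 5c 5c 5c.
Inner input = (K'⊕ipad) ∥ m = ad 36 36 36 36 ∥ 9d b2 bd 23.
Inner hash: sum = 173+54+54+54+54+157+178+189+35 = 948; mod 256 = 180 → b4.
Outer input = (K'⊕opad) ∥ inner = c7 5c 5c 5c 5c ∥ b4.
Outer hash (tag): sum = 199+92+92+92+92+180 = 747; mod 256 = 235 → eb.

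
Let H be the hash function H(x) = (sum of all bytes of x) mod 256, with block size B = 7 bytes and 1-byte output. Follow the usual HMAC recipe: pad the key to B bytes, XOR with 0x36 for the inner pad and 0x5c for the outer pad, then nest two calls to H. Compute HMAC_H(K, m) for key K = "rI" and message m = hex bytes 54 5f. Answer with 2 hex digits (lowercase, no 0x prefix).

93

Key "rI" = 72 49 is 2 bytes ≤ B = 7; zero-pad to 7 bytes: K' = 72 49 00 00 00 00 00.
K' ⊕ ipad = 44 7f 36 36 36 36 36.  K' ⊕ opad = 2e 15 5c 5c 5c 5c 5c.
Inner input = (K'⊕ipad) ∥ m = 44 7f 36 36 36 36 36 ∥ 54 5f.
Inner hash: sum = 68+127+54+54+54+54+54+84+95 = 644; mod 256 = 132 → 84.
Outer input = (K'⊕opad) ∥ inner = 2e 15 5c 5c 5c 5c 5c ∥ 84.
Outer hash (tag): sum = 46+21+92+92+92+92+92+132 = 659; mod 256 = 147 → 93.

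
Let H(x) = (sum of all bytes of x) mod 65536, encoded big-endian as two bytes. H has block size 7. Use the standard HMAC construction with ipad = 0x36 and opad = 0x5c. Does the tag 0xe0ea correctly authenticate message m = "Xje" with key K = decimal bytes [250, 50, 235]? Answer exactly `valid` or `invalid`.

invalid

Key decimal bytes [250, 50, 235] = fa 32 eb is 3 bytes ≤ B = 7; zero-pad to 7 bytes: K' = fa 32 eb 00 00 00 00.
K' ⊕ ipad = cc 04 dd 36 36 36 36; K' ⊕ opad = a6 6e b7 5c 5c 5c 5c.
Inner hash: sum = 204+4+221+54+54+54+54+88+106+101 = 940 → 03 ac.
Outer hash (recomputed tag): sum = 166+110+183+92+92+92+92+3+172 = 1002 → 03 ea.
Recomputed tag = 03ea; claimed = e0ea → mismatch.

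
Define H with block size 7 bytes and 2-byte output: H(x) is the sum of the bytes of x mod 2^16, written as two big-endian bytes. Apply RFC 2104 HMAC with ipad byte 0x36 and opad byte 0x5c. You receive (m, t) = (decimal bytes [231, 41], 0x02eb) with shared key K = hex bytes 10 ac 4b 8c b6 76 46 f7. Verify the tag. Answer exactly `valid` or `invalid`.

valid

Key hex bytes 10 ac 4b 8c b6 76 46 f7 is 8 bytes > B = 7, so hash it first: H(key) = 03 fc, then zero-pad to 7 bytes: K' = 03 fc 00 00 00 00 00.
K' ⊕ ipad = 35 ca 36 36 36 36 36; K' ⊕ opad = 5f a0 5c 5c 5c 5c 5c.
Inner hash: sum = 53+202+54+54+54+54+54+231+41 = 797 → 03 1d.
Outer hash (recomputed tag): sum = 95+160+92+92+92+92+92+3+29 = 747 → 02 eb.
Recomputed tag = 02eb; claimed = 02eb → match.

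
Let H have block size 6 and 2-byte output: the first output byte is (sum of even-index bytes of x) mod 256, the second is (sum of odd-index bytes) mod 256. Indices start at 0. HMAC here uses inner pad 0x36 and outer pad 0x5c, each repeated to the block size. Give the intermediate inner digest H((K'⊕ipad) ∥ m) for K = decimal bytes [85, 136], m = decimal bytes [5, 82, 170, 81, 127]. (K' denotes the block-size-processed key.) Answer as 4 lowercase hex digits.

Key decimal bytes [85, 136] = 55 88 is 2 bytes ≤ B = 6; zero-pad to 6 bytes: K' = 55 88 00 00 00 00.
K' ⊕ ipad = 63 be 36 36 36 36.
Inner input = 63 be 36 36 36 36 ∥ 05 52 aa 51 7f.
Inner hash: even-index sum = 509 mod 256 = 253; odd-index sum = 461 mod 256 = 205 → fd cd.

fdcd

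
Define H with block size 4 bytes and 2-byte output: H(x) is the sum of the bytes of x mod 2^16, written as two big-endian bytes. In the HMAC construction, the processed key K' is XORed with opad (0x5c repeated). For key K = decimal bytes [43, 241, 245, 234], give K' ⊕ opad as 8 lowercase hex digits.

Key decimal bytes [43, 241, 245, 234] = 2b f1 f5 ea is exactly B = 4 bytes: K' = 2b f1 f5 ea.
XOR each byte with 0x5c: 2b⊕5c=77, f1⊕5c=ad, f5⊕5c=a9, ea⊕5c=b6.

77ada9b6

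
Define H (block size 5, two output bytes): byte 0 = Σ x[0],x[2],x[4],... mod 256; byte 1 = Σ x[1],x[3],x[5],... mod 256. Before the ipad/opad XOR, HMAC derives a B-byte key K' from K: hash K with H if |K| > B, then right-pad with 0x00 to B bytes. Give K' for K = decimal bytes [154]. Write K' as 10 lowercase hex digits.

Key decimal bytes [154] = 9a is 1 byte ≤ B = 5; zero-pad to 5 bytes: K' = 9a 00 00 00 00.

9a00000000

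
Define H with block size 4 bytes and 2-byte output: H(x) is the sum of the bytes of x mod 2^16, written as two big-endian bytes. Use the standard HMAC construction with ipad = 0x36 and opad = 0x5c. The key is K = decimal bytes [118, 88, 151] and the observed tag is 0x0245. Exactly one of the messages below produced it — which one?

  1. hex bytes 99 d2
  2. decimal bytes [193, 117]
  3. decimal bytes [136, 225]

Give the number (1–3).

3

Key decimal bytes [118, 88, 151] = 76 58 97 is 3 bytes ≤ B = 4; zero-pad to 4 bytes: K' = 76 58 97 00.
K' ⊕ ipad = 40 6e a1 36; K' ⊕ opad = 2a 04 cb 5c.
m1: inner = H(40 6e a1 36 99 d2) = 02 f0; tag = H(2a 04 cb 5c 02 f0) = 0247
m2: inner = H(40 6e a1 36 c1 75) = 02 bb; tag = H(2a 04 cb 5c 02 bb) = 0212
m3: inner = H(40 6e a1 36 88 e1) = 02 ee; tag = H(2a 04 cb 5c 02 ee) = 0245 ← matches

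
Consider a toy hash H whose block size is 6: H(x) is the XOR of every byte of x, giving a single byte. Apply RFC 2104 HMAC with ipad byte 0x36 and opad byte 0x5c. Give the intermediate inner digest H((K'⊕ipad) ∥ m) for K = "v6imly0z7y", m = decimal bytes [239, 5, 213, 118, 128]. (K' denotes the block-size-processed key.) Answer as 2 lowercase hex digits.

9c

Key "v6imly0z7y" = 76 36 69 6d 6c 79 30 7a 37 79 is 10 bytes > B = 6, so hash it first: H(key) = 55, then zero-pad to 6 bytes: K' = 55 00 00 00 00 00.
K' ⊕ ipad = 63 36 36 36 36 36.
Inner input = 63 36 36 36 36 36 ∥ ef 05 d5 76 80.
Inner hash: XOR 63⊕36⊕36⊕36⊕36⊕36⊕ef⊕05⊕d5⊕76⊕80 = 9c.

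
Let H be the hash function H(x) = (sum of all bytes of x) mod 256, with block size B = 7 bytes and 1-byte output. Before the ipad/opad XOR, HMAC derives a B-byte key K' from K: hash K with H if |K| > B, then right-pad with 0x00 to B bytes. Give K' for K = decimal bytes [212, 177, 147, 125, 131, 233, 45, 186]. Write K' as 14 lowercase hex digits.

e8000000000000

|K| = 8 > B = 7, so first hash the key.
H(K): sum = 212+177+147+125+131+233+45+186 = 1256; mod 256 = 232 → e8.
Zero-pad H(K) = e8 to 7 bytes: K' = e8 00 00 00 00 00 00.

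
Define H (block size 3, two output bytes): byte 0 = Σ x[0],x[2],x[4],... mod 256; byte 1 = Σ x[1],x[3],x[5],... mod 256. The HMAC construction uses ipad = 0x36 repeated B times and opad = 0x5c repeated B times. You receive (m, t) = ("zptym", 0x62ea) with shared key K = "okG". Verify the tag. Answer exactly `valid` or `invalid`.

invalid

Key "okG" = 6f 6b 47 is exactly B = 3 bytes: K' = 6f 6b 47.
K' ⊕ ipad = 59 5d 71; K' ⊕ opad = 33 37 1b.
Inner hash: even-index sum = 435 mod 256 = 179; odd-index sum = 440 mod 256 = 184 → b3 b8.
Outer hash (recomputed tag): even-index sum = 262 mod 256 = 6; odd-index sum = 234 mod 256 = 234 → 06 ea.
Recomputed tag = 06ea; claimed = 62ea → mismatch.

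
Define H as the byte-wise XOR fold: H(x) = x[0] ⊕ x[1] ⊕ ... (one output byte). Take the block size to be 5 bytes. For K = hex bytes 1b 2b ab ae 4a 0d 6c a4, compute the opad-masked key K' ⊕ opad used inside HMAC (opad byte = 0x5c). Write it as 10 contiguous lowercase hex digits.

e65c5c5c5c

Key hex bytes 1b 2b ab ae 4a 0d 6c a4 is 8 bytes > B = 5, so hash it first: H(key) = ba, then zero-pad to 5 bytes: K' = ba 00 00 00 00.
XOR each byte with 0x5c: ba⊕5c=e6, 00⊕5c=5c, 00⊕5c=5c, 00⊕5c=5c, 00⊕5c=5c.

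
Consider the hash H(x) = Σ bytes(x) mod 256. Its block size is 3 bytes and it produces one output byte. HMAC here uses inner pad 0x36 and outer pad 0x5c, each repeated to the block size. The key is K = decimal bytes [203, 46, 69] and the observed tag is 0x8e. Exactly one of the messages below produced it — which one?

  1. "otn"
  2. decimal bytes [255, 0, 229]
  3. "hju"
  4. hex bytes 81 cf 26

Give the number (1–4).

Key decimal bytes [203, 46, 69] = cb 2e 45 is exactly B = 3 bytes: K' = cb 2e 45.
K' ⊕ ipad = fd 18 73; K' ⊕ opad = 97 72 19.
m1: inner = H(fd 18 73 6f 74 6e) = d9; tag = H(97 72 19 d9) = fb
m2: inner = H(fd 18 73 ff 00 e5) = 6c; tag = H(97 72 19 6c) = 8e ← matches
m3: inner = H(fd 18 73 68 6a 75) = cf; tag = H(97 72 19 cf) = f1
m4: inner = H(fd 18 73 81 cf 26) = fe; tag = H(97 72 19 fe) = 20

2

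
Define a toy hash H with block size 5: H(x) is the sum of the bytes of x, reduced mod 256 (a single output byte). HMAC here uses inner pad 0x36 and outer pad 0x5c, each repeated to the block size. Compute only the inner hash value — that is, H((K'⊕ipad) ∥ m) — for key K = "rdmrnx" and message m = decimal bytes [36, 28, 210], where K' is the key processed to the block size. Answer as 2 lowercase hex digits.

97

Key "rdmrnx" = 72 64 6d 72 6e 78 is 6 bytes > B = 5, so hash it first: H(key) = 9b, then zero-pad to 5 bytes: K' = 9b 00 00 00 00.
K' ⊕ ipad = ad 36 36 36 36.
Inner input = ad 36 36 36 36 ∥ 24 1c d2.
Inner hash: sum = 173+54+54+54+54+36+28+210 = 663; mod 256 = 151 → 97.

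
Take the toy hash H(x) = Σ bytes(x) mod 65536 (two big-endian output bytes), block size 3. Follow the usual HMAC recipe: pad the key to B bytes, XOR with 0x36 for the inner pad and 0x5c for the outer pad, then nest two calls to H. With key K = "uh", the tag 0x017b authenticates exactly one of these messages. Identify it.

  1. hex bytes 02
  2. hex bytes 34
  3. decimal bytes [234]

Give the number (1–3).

3

Key "uh" = 75 68 is 2 bytes ≤ B = 3; zero-pad to 3 bytes: K' = 75 68 00.
K' ⊕ ipad = 43 5e 36; K' ⊕ opad = 29 34 5c.
m1: inner = H(43 5e 36 02) = 00 d9; tag = H(29 34 5c 00 d9) = 0192
m2: inner = H(43 5e 36 34) = 01 0b; tag = H(29 34 5c 01 0b) = 00c5
m3: inner = H(43 5e 36 ea) = 01 c1; tag = H(29 34 5c 01 c1) = 017b ← matches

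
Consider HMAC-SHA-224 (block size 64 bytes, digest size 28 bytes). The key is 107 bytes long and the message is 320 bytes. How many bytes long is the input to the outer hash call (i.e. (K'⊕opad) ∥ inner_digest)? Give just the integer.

92

Key is 107 > 64 bytes, so it is hashed to 28 bytes then zero-padded to 64: |K'| = 64.
Outer input = (K'⊕opad) ∥ H(inner) → 64 + 28 = 92 bytes.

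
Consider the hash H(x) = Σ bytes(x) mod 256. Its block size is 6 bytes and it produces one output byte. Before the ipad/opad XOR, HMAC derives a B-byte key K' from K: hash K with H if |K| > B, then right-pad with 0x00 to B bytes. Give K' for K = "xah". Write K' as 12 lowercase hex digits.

786168000000

Key "xah" = 78 61 68 is 3 bytes ≤ B = 6; zero-pad to 6 bytes: K' = 78 61 68 00 00 00.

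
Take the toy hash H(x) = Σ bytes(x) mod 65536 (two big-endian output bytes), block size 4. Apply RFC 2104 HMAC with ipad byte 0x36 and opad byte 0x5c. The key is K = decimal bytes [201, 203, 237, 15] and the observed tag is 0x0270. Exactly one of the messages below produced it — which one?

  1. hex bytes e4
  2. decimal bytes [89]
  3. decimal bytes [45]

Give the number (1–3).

3

Key decimal bytes [201, 203, 237, 15] = c9 cb ed 0f is exactly B = 4 bytes: K' = c9 cb ed 0f.
K' ⊕ ipad = ff fd db 39; K' ⊕ opad = 95 97 b1 53.
m1: inner = H(ff fd db 39 e4) = 03 f4; tag = H(95 97 b1 53 03 f4) = 0327
m2: inner = H(ff fd db 39 59) = 03 69; tag = H(95 97 b1 53 03 69) = 029c
m3: inner = H(ff fd db 39 2d) = 03 3d; tag = H(95 97 b1 53 03 3d) = 0270 ← matches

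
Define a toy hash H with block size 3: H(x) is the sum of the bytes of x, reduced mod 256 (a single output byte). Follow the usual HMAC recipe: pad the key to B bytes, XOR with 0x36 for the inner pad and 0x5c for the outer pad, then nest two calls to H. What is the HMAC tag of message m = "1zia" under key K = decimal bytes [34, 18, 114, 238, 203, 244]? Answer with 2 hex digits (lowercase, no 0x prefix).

0d

Key decimal bytes [34, 18, 114, 238, 203, 244] = 22 12 72 ee cb f4 is 6 bytes > B = 3, so hash it first: H(key) = 53, then zero-pad to 3 bytes: K' = 53 00 00.
K' ⊕ ipad = 65 36 36.  K' ⊕ opad = 0f 5c 5c.
Inner input = (K'⊕ipad) ∥ m = 65 36 36 ∥ 31 7a 69 61.
Inner hash: sum = 101+54+54+49+122+105+97 = 582; mod 256 = 70 → 46.
Outer input = (K'⊕opad) ∥ inner = 0f 5c 5c ∥ 46.
Outer hash (tag): sum = 15+92+92+70 = 269; mod 256 = 13 → 0d.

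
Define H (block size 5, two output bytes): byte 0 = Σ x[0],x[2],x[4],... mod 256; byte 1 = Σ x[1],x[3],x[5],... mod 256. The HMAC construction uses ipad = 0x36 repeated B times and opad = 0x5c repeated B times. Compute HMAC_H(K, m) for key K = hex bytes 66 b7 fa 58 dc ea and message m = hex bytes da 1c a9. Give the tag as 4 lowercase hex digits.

a093

Key hex bytes 66 b7 fa 58 dc ea is 6 bytes > B = 5, so hash it first: H(key) = 3c f9, then zero-pad to 5 bytes: K' = 3c f9 00 00 00.
K' ⊕ ipad = 0a cf 36 36 36.  K' ⊕ opad = 60 a5 5c 5c 5c.
Inner input = (K'⊕ipad) ∥ m = 0a cf 36 36 36 ∥ da 1c a9.
Inner hash: even-index sum = 146 mod 256 = 146; odd-index sum = 648 mod 256 = 136 → 92 88.
Outer input = (K'⊕opad) ∥ inner = 60 a5 5c 5c 5c ∥ 92 88.
Outer hash (tag): even-index sum = 416 mod 256 = 160; odd-index sum = 403 mod 256 = 147 → a0 93.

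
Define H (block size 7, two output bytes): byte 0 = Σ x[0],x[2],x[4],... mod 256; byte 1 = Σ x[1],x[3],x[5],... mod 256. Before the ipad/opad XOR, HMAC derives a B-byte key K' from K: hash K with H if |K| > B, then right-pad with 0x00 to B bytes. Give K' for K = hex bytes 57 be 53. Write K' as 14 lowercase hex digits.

Key hex bytes 57 be 53 is 3 bytes ≤ B = 7; zero-pad to 7 bytes: K' = 57 be 53 00 00 00 00.

57be5300000000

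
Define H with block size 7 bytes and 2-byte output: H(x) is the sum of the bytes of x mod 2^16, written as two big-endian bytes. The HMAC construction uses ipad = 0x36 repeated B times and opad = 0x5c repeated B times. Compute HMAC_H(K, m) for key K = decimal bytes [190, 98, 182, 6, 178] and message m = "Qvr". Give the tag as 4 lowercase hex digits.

04c2

Key decimal bytes [190, 98, 182, 6, 178] = be 62 b6 06 b2 is 5 bytes ≤ B = 7; zero-pad to 7 bytes: K' = be 62 b6 06 b2 00 00.
K' ⊕ ipad = 88 54 80 30 84 36 36.  K' ⊕ opad = e2 3e ea 5a ee 5c 5c.
Inner input = (K'⊕ipad) ∥ m = 88 54 80 30 84 36 36 ∥ 51 76 72.
Inner hash: sum = 136+84+128+48+132+54+54+81+118+114 = 949 → 03 b5.
Outer input = (K'⊕opad) ∥ inner = e2 3e ea 5a ee 5c 5c ∥ 03 b5.
Outer hash (tag): sum = 226+62+234+90+238+92+92+3+181 = 1218 → 04 c2.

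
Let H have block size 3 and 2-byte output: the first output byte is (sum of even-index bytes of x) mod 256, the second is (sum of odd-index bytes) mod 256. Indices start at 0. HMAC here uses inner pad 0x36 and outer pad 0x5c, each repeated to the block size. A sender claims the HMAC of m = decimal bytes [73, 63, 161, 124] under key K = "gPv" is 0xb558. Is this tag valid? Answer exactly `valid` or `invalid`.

valid

Key "gPv" = 67 50 76 is exactly B = 3 bytes: K' = 67 50 76.
K' ⊕ ipad = 51 66 40; K' ⊕ opad = 3b 0c 2a.
Inner hash: even-index sum = 332 mod 256 = 76; odd-index sum = 336 mod 256 = 80 → 4c 50.
Outer hash (recomputed tag): even-index sum = 181 mod 256 = 181; odd-index sum = 88 mod 256 = 88 → b5 58.
Recomputed tag = b558; claimed = b558 → match.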